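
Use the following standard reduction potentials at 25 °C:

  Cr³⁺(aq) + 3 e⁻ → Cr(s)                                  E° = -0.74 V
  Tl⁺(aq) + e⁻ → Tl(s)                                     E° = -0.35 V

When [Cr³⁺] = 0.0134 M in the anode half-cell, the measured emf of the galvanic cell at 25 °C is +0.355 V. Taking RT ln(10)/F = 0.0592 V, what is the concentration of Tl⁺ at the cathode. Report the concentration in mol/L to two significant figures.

0.061 M

Tl⁺/Tl is the cathode, Cr³⁺/Cr the anode: E°cell = +0.39 V, n = 3.
Overall reaction: 3 Tl⁺(aq) + Cr(s) → 3 Tl(s) + Cr³⁺(aq); Q = [Cr³⁺]^1/[Tl⁺]^3.
From E = E° − (0.0592/n) log Q: log Q = (E° − E)·n/0.0592 = (+0.39 − (+0.355))·3/0.0592 = 1.7736.
So 3·log[Tl⁺] = 1·log(0.0134) − log Q = -1.8729 − (1.7736) = -3.6465; log[Tl⁺] = -3.6465 / 3 = -1.2155; [Tl⁺] = 10^(-1.2155) ≈ 0.061 M.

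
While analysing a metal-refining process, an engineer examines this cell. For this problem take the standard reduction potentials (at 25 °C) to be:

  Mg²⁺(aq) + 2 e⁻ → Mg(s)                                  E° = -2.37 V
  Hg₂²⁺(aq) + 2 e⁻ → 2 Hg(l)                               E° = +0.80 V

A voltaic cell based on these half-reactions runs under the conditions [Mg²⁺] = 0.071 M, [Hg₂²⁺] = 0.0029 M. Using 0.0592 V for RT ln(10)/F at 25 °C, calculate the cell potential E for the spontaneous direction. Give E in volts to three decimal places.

+3.129 V

Hg₂²⁺/Hg is the cathode (higher E°), Mg²⁺/Mg the anode: E°cell = +0.80 − (-2.37) = +3.17 V, n = 2.
Overall: Hg₂²⁺(aq) + Mg(s) → 2 Hg(l) + Mg²⁺(aq)
Q = [Mg²⁺] / ([Hg₂²⁺]); log Q = 1.389.
E = E° − (0.0592/n) log Q = +3.17 − (0.0592/2)(1.389) = +3.129 V.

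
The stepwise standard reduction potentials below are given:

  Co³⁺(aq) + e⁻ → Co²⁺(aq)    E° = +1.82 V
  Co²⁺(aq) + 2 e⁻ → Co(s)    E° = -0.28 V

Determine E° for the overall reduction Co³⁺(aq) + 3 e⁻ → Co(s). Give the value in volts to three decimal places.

Standard free energies of sequential steps add: ΔG°₃ = ΔG°₁ + ΔG°₂, so n₃E°₃ = n₁E°₁ + n₂E°₂.
E°₃ = (1×+1.82 + 2×-0.28) / 3 = (+1.260) / 3 = +0.420 V.

+0.420 V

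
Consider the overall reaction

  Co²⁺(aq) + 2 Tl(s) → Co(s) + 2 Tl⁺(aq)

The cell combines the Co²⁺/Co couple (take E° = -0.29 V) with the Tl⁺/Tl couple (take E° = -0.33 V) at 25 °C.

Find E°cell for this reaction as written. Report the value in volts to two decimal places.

+0.04 V

The Co²⁺/Co couple has the higher reduction potential, so it is the cathode; Tl⁺/Tl is oxidised at the anode.
E°cell = E°(cathode) − E°(anode) = (-0.29) − (-0.33) = +0.04 V.
Since E°cell > 0, the reaction is spontaneous under standard conditions.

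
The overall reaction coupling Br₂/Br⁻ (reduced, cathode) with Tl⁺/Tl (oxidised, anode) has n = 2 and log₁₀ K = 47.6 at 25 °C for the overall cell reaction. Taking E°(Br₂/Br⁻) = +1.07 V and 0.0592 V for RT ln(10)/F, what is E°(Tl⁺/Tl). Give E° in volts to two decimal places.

E°cell = (0.0592/n)·log K = (0.0592/2)(47.6) = +1.409 V.
Since Br₂/Br⁻ is the cathode and Tl⁺/Tl the anode, E°cell = E°(Br₂/Br⁻) − E°(Tl⁺/Tl).
So E°(Tl⁺/Tl) = E°(Br₂/Br⁻) − E°cell = (+1.07) − (+1.409) = -0.34 V.

-0.34 V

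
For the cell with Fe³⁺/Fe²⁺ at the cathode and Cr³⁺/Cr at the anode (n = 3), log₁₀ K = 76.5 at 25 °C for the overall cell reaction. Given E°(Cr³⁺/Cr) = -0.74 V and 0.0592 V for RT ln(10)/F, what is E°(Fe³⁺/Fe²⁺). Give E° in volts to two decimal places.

+0.77 V

E°cell = (0.0592/n)·log K = (0.0592/3)(76.5) = +1.510 V.
Since Fe³⁺/Fe²⁺ is the cathode and Cr³⁺/Cr the anode, E°cell = E°(Fe³⁺/Fe²⁺) − E°(Cr³⁺/Cr).
So E°(Fe³⁺/Fe²⁺) = E°cell + E°(Cr³⁺/Cr) = +1.510 + (-0.74) = +0.77 V.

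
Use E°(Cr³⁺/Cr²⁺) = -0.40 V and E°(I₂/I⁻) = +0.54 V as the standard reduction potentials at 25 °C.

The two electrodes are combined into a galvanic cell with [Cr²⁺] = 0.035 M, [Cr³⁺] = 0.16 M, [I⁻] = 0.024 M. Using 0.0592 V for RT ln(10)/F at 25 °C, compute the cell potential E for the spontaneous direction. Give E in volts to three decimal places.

I₂/I⁻ is the cathode (higher E°), Cr³⁺/Cr²⁺ the anode: E°cell = +0.54 − (-0.40) = +0.94 V, n = 2.
Overall: I₂(s) + 2 Cr²⁺(aq) → 2 I⁻(aq) + 2 Cr³⁺(aq)
Q = [I⁻]^2·[Cr³⁺]^2 / ([Cr²⁺]^2); log Q = -1.919.
E = E° − (0.0592/n) log Q = +0.94 − (0.0592/2)(-1.919) = +0.997 V.

+0.997 V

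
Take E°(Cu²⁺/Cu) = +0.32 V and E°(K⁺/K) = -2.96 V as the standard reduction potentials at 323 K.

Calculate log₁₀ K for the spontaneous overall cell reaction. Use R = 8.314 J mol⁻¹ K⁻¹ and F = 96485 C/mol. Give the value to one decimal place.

Cathode: Cu²⁺/Cu; anode: K⁺/K. E°cell = (+0.32) − (-2.96) = +3.28 V, with n = 2.
ΔG° = −nFE° = −RT ln K, so ln K = nFE°/(RT) = (2)(96485)(+3.28) / ((8.314)(323)) = 235.695.
log₁₀ K = 235.695 / ln 10 = 102.4.

102.4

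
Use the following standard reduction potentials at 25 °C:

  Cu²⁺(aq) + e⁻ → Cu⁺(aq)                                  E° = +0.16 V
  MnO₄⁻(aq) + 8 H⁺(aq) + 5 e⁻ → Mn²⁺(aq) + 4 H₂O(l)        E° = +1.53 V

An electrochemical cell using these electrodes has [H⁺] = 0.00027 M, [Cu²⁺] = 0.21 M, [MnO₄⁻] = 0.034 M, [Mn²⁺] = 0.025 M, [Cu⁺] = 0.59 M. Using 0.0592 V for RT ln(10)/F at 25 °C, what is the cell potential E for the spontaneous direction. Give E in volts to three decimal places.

+1.060 V

MnO₄⁻/Mn²⁺ is the cathode (higher E°), Cu²⁺/Cu⁺ the anode: E°cell = +1.53 − (+0.16) = +1.37 V, n = 5.
Overall: MnO₄⁻(aq) + 8 H⁺(aq) + 5 Cu⁺(aq) → Mn²⁺(aq) + 4 H₂O(l) + 5 Cu²⁺(aq)
Q = [Mn²⁺]·[Cu²⁺]^5 / ([MnO₄⁻]·[H⁺]^8·[Cu⁺]^5); log Q = 26.172.
E = E° − (0.0592/n) log Q = +1.37 − (0.0592/5)(26.172) = +1.060 V.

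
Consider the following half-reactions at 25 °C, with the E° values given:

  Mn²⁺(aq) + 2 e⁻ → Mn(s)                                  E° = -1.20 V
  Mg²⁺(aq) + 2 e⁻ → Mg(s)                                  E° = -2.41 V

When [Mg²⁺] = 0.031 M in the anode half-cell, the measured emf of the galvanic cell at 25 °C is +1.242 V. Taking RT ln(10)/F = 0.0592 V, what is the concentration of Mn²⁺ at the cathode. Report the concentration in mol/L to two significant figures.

0.37 M

Mn²⁺/Mn is the cathode, Mg²⁺/Mg the anode: E°cell = +1.21 V, n = 2.
Overall reaction: Mn²⁺(aq) + Mg(s) → Mn(s) + Mg²⁺(aq); Q = [Mg²⁺]^1/[Mn²⁺]^1.
From E = E° − (0.0592/n) log Q: log Q = (E° − E)·n/0.0592 = (+1.21 − (+1.242))·2/0.0592 = -1.0811.
So 1·log[Mn²⁺] = 1·log(0.031) − log Q = -1.5086 − (-1.0811) = -0.4275; [Mn²⁺] = 10^(-0.4275) ≈ 0.37 M.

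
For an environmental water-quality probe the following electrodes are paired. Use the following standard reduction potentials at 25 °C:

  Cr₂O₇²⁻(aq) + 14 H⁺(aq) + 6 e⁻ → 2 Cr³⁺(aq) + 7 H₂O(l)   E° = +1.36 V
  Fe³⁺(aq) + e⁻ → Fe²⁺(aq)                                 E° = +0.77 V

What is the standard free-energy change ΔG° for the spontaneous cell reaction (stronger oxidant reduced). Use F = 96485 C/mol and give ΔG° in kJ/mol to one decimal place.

Cr₂O₇²⁻/Cr³⁺ (E° = +1.36 V) is the cathode; Fe³⁺/Fe²⁺ (E° = +0.77 V) is the anode, so E°cell = +0.59 V.
Balancing electrons gives n = 6 (lcm of 6 and 1).
ΔG° = −nFE° = −(6)(96485)(+0.59) = -341,557 J = -341.6 kJ/mol.

-341.6 kJ/mol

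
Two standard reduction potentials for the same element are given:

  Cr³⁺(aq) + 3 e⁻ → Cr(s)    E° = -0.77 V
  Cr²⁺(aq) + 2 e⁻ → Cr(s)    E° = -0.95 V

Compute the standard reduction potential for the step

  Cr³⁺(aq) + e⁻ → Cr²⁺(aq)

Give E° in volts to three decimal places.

-0.410 V

Sequential free energies add, so n₃E°₃ = n₁E°₁ + n₂E°₂.
With n₃ = 3, and the known step contributing 2×(-0.95) V, the unknown satisfies 1·E° = 3×(-0.77) − 2×(-0.95) = -0.410.
E° = -0.410 / 1 = -0.410 V.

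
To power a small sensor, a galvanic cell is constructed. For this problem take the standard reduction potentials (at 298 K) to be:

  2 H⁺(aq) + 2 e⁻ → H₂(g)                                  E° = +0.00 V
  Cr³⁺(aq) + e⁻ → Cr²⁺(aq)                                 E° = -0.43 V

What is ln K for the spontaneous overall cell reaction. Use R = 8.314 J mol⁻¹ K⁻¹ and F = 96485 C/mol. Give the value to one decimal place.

Cathode: H⁺/H₂; anode: Cr³⁺/Cr²⁺. E°cell = (+0.00) − (-0.43) = +0.43 V, with n = 2.
ΔG° = −nFE° = −RT ln K, so ln K = nFE°/(RT) = (2)(96485)(+0.43) / ((8.314)(298)) = 33.491.

33.5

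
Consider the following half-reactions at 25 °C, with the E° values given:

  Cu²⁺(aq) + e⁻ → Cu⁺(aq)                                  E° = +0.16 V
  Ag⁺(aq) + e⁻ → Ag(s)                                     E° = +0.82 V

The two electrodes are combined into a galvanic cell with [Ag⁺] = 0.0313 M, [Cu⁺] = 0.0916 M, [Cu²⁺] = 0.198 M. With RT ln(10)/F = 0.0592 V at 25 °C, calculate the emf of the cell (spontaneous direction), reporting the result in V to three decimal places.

+0.551 V

Ag⁺/Ag is the cathode (higher E°), Cu²⁺/Cu⁺ the anode: E°cell = +0.82 − (+0.16) = +0.66 V, n = 1.
Overall: Ag⁺(aq) + Cu⁺(aq) → Ag(s) + Cu²⁺(aq)
Q = [Cu²⁺] / ([Ag⁺]·[Cu⁺]); log Q = 1.839.
E = E° − (0.0592/n) log Q = +0.66 − (0.0592/1)(1.839) = +0.551 V.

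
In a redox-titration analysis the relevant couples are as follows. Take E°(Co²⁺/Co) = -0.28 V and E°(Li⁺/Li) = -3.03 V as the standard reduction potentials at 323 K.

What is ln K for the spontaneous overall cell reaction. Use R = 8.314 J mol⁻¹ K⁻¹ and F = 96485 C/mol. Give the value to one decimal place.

Cathode: Co²⁺/Co; anode: Li⁺/Li. E°cell = (-0.28) − (-3.03) = +2.75 V, with n = 2.
ΔG° = −nFE° = −RT ln K, so ln K = nFE°/(RT) = (2)(96485)(+2.75) / ((8.314)(323)) = 197.610.

197.6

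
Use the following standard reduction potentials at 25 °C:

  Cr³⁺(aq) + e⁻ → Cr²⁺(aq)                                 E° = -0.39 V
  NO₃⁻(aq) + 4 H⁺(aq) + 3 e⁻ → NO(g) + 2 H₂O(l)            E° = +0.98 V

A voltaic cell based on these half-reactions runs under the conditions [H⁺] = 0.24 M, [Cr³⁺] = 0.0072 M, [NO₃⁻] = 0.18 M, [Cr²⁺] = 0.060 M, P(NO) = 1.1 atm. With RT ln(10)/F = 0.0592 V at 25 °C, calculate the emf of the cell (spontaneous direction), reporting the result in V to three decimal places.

NO₃⁻/NO is the cathode (higher E°), Cr³⁺/Cr²⁺ the anode: E°cell = +0.98 − (-0.39) = +1.37 V, n = 3.
Overall: NO₃⁻(aq) + 4 H⁺(aq) + 3 Cr²⁺(aq) → NO(g) + 2 H₂O(l) + 3 Cr³⁺(aq)
Q = P(NO)·[Cr³⁺]^3 / ([NO₃⁻]·[H⁺]^4·[Cr²⁺]^3); log Q = 0.503.
E = E° − (0.0592/n) log Q = +1.37 − (0.0592/3)(0.503) = +1.360 V.

+1.360 V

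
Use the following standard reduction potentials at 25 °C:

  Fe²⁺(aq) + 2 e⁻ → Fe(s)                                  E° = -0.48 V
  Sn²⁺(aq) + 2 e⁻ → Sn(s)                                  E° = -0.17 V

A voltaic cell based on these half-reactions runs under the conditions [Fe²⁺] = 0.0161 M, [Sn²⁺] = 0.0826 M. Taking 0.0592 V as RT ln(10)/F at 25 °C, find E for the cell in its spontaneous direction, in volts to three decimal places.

Sn²⁺/Sn is the cathode (higher E°), Fe²⁺/Fe the anode: E°cell = -0.17 − (-0.48) = +0.31 V, n = 2.
Overall: Sn²⁺(aq) + Fe(s) → Sn(s) + Fe²⁺(aq)
Q = [Fe²⁺] / ([Sn²⁺]); log Q = -0.710.
E = E° − (0.0592/n) log Q = +0.31 − (0.0592/2)(-0.710) = +0.331 V.

+0.331 V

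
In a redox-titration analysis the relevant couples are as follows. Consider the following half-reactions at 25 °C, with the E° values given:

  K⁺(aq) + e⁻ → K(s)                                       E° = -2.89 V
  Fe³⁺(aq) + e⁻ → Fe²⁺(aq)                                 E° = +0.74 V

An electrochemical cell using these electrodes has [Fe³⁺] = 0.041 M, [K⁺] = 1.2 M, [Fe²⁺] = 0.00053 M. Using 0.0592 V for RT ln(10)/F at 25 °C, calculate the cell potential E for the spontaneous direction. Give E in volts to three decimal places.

+3.737 V

Fe³⁺/Fe²⁺ is the cathode (higher E°), K⁺/K the anode: E°cell = +0.74 − (-2.89) = +3.63 V, n = 1.
Overall: Fe³⁺(aq) + K(s) → Fe²⁺(aq) + K⁺(aq)
Q = [Fe²⁺]·[K⁺] / ([Fe³⁺]); log Q = -1.809.
E = E° − (0.0592/n) log Q = +3.63 − (0.0592/1)(-1.809) = +3.737 V.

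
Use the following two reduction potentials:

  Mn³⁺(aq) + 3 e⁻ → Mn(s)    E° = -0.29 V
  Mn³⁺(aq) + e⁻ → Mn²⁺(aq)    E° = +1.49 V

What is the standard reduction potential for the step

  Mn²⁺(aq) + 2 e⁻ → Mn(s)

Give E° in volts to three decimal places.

-1.180 V

Sequential free energies add, so n₃E°₃ = n₁E°₁ + n₂E°₂.
With n₃ = 3, and the known step contributing 1×(+1.49) V, the unknown satisfies 2·E° = 3×(-0.29) − 1×(+1.49) = -2.360.
E° = -2.360 / 2 = -1.180 V.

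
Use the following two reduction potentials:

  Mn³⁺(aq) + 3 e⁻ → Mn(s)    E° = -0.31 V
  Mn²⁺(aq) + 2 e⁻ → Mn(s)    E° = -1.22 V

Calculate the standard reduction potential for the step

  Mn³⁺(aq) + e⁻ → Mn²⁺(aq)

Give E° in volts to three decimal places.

Sequential free energies add, so n₃E°₃ = n₁E°₁ + n₂E°₂.
With n₃ = 3, and the known step contributing 2×(-1.22) V, the unknown satisfies 1·E° = 3×(-0.31) − 2×(-1.22) = +1.510.
E° = +1.510 / 1 = +1.510 V.

+1.510 V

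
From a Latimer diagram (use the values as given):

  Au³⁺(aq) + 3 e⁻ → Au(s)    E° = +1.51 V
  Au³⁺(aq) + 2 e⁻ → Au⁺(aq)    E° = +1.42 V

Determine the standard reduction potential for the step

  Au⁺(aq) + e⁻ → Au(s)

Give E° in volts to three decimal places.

Sequential free energies add, so n₃E°₃ = n₁E°₁ + n₂E°₂.
With n₃ = 3, and the known step contributing 2×(+1.42) V, the unknown satisfies 1·E° = 3×(+1.51) − 2×(+1.42) = +1.690.
E° = +1.690 / 1 = +1.690 V.

+1.690 V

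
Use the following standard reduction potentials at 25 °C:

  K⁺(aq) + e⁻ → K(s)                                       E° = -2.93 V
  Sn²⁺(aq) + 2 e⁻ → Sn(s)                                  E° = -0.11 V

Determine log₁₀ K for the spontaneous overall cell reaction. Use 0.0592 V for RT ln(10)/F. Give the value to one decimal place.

Cathode: Sn²⁺/Sn; anode: K⁺/K. E°cell = +2.82 V, n = 2.
log K = nE°cell / 0.0592 = (2)(+2.82) / 0.0592 = 95.3.

95.3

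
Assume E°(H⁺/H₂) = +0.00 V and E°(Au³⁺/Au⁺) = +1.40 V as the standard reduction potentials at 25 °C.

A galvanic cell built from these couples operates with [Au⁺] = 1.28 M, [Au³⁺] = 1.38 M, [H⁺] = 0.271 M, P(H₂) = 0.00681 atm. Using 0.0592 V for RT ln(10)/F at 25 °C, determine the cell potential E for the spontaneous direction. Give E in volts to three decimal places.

Au³⁺/Au⁺ is the cathode (higher E°), H⁺/H₂ the anode: E°cell = +1.40 − (+0.00) = +1.40 V, n = 2.
Overall: Au³⁺(aq) + H₂(g) → Au⁺(aq) + 2 H⁺(aq)
Q = [Au⁺]·[H⁺]^2 / ([Au³⁺]·P(H₂)); log Q = 1.000.
E = E° − (0.0592/n) log Q = +1.40 − (0.0592/2)(1.000) = +1.370 V.

+1.370 V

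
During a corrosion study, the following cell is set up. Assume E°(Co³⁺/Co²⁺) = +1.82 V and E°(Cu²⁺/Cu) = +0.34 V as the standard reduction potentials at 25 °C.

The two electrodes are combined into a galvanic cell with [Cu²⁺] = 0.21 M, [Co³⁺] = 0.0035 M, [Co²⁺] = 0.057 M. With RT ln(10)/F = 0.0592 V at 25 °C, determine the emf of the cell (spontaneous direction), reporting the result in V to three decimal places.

+1.428 V

Co³⁺/Co²⁺ is the cathode (higher E°), Cu²⁺/Cu the anode: E°cell = +1.82 − (+0.34) = +1.48 V, n = 2.
Overall: 2 Co³⁺(aq) + Cu(s) → 2 Co²⁺(aq) + Cu²⁺(aq)
Q = [Co²⁺]^2·[Cu²⁺] / ([Co³⁺]^2); log Q = 1.746.
E = E° − (0.0592/n) log Q = +1.48 − (0.0592/2)(1.746) = +1.428 V.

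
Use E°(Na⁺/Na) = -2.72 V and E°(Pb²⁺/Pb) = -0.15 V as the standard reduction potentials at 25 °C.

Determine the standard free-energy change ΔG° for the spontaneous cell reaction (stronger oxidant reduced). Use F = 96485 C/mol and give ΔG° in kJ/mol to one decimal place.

-495.9 kJ/mol

Pb²⁺/Pb (E° = -0.15 V) is the cathode; Na⁺/Na (E° = -2.72 V) is the anode, so E°cell = +2.57 V.
Balancing electrons gives n = 2 (lcm of 2 and 1).
ΔG° = −nFE° = −(2)(96485)(+2.57) = -495,933 J = -495.9 kJ/mol.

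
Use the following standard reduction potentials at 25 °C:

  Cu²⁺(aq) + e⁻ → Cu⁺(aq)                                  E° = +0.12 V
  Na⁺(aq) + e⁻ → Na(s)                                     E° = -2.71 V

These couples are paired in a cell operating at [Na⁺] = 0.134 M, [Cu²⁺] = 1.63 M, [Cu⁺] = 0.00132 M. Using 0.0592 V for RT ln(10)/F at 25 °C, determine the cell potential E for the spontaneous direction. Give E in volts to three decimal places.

Cu²⁺/Cu⁺ is the cathode (higher E°), Na⁺/Na the anode: E°cell = +0.12 − (-2.71) = +2.83 V, n = 1.
Overall: Cu²⁺(aq) + Na(s) → Cu⁺(aq) + Na⁺(aq)
Q = [Cu⁺]·[Na⁺] / ([Cu²⁺]); log Q = -3.965.
E = E° − (0.0592/n) log Q = +2.83 − (0.0592/1)(-3.965) = +3.065 V.

+3.065 V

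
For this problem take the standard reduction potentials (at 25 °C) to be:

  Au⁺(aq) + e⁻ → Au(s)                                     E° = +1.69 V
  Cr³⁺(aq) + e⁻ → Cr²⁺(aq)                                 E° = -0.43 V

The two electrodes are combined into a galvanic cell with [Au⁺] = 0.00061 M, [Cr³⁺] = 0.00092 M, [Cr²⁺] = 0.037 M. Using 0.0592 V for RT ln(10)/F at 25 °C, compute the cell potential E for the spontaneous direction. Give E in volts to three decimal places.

Au⁺/Au is the cathode (higher E°), Cr³⁺/Cr²⁺ the anode: E°cell = +1.69 − (-0.43) = +2.12 V, n = 1.
Overall: Au⁺(aq) + Cr²⁺(aq) → Au(s) + Cr³⁺(aq)
Q = [Cr³⁺] / ([Au⁺]·[Cr²⁺]); log Q = 1.610.
E = E° − (0.0592/n) log Q = +2.12 − (0.0592/1)(1.610) = +2.025 V.

+2.025 V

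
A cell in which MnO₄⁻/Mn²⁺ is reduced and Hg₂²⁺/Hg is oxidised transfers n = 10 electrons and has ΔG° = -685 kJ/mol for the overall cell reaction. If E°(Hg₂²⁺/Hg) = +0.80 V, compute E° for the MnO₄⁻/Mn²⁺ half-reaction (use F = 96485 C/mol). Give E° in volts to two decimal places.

E°cell = −ΔG°/(nF) = −(-685×10³)/((10)(96485)) = +0.710 V.
Since MnO₄⁻/Mn²⁺ is the cathode and Hg₂²⁺/Hg the anode, E°cell = E°(MnO₄⁻/Mn²⁺) − E°(Hg₂²⁺/Hg).
So E°(MnO₄⁻/Mn²⁺) = E°cell + E°(Hg₂²⁺/Hg) = +0.710 + (+0.80) = +1.51 V.

+1.51 V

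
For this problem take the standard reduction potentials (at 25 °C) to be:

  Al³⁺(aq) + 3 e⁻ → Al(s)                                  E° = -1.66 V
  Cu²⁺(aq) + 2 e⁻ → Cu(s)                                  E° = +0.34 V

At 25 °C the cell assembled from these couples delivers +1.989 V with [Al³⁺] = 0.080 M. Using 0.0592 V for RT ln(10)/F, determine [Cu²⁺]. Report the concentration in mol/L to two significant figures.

Cu²⁺/Cu is the cathode, Al³⁺/Al the anode: E°cell = +2.00 V, n = 6.
Overall reaction: 3 Cu²⁺(aq) + 2 Al(s) → 3 Cu(s) + 2 Al³⁺(aq); Q = [Al³⁺]^2/[Cu²⁺]^3.
From E = E° − (0.0592/n) log Q: log Q = (E° − E)·n/0.0592 = (+2.00 − (+1.989))·6/0.0592 = 1.1149.
So 3·log[Cu²⁺] = 2·log(0.08) − log Q = -2.1938 − (1.1149) = -3.3087; log[Cu²⁺] = -3.3087 / 3 = -1.1029; [Cu²⁺] = 10^(-1.1029) ≈ 0.079 M.

0.079 M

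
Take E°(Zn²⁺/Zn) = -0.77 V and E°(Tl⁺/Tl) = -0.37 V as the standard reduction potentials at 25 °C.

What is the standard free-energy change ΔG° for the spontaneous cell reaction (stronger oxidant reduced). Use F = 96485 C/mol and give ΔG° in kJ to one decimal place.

-77.2 kJ

Tl⁺/Tl (E° = -0.37 V) is the cathode; Zn²⁺/Zn (E° = -0.77 V) is the anode, so E°cell = +0.40 V.
Balancing electrons gives n = 2 (lcm of 1 and 2).
ΔG° = −nFE° = −(2)(96485)(+0.40) = -77,188 J = -77.2 kJ.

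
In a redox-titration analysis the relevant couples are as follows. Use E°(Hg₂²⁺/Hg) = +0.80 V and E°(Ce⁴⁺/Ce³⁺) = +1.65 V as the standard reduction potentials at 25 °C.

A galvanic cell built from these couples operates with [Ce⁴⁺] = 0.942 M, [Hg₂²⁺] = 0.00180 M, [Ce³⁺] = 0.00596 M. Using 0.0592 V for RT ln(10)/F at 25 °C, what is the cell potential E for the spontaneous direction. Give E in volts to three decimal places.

+1.061 V

Ce⁴⁺/Ce³⁺ is the cathode (higher E°), Hg₂²⁺/Hg the anode: E°cell = +1.65 − (+0.80) = +0.85 V, n = 2.
Overall: 2 Ce⁴⁺(aq) + 2 Hg(l) → 2 Ce³⁺(aq) + Hg₂²⁺(aq)
Q = [Ce³⁺]^2·[Hg₂²⁺] / ([Ce⁴⁺]^2); log Q = -7.142.
E = E° − (0.0592/n) log Q = +0.85 − (0.0592/2)(-7.142) = +1.061 V.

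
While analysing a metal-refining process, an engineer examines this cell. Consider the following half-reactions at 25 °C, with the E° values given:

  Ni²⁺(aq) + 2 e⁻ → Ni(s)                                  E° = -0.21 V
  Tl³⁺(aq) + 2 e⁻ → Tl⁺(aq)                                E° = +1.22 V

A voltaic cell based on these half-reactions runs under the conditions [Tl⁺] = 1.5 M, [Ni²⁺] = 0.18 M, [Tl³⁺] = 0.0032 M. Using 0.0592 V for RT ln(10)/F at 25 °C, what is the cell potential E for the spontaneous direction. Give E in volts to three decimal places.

Tl³⁺/Tl⁺ is the cathode (higher E°), Ni²⁺/Ni the anode: E°cell = +1.22 − (-0.21) = +1.43 V, n = 2.
Overall: Tl³⁺(aq) + Ni(s) → Tl⁺(aq) + Ni²⁺(aq)
Q = [Tl⁺]·[Ni²⁺] / ([Tl³⁺]); log Q = 1.926.
E = E° − (0.0592/n) log Q = +1.43 − (0.0592/2)(1.926) = +1.373 V.

+1.373 V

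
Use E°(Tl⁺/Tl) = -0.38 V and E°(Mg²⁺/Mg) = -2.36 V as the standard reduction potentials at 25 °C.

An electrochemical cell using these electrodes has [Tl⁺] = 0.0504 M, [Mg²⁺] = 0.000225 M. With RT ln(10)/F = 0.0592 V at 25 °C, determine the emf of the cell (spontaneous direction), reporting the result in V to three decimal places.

Tl⁺/Tl is the cathode (higher E°), Mg²⁺/Mg the anode: E°cell = -0.38 − (-2.36) = +1.98 V, n = 2.
Overall: 2 Tl⁺(aq) + Mg(s) → 2 Tl(s) + Mg²⁺(aq)
Q = [Mg²⁺] / ([Tl⁺]^2); log Q = -1.053.
E = E° − (0.0592/n) log Q = +1.98 − (0.0592/2)(-1.053) = +2.011 V.

+2.011 V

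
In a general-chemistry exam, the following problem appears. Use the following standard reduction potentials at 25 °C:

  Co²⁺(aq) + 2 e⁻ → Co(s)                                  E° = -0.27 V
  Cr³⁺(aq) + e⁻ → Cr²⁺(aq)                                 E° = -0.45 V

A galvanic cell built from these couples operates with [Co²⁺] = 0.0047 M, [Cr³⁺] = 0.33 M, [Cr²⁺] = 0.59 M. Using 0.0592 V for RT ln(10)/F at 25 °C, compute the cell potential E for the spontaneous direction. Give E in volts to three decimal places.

+0.126 V

Co²⁺/Co is the cathode (higher E°), Cr³⁺/Cr²⁺ the anode: E°cell = -0.27 − (-0.45) = +0.18 V, n = 2.
Overall: Co²⁺(aq) + 2 Cr²⁺(aq) → Co(s) + 2 Cr³⁺(aq)
Q = [Cr³⁺]^2 / ([Co²⁺]·[Cr²⁺]^2); log Q = 1.823.
E = E° − (0.0592/n) log Q = +0.18 − (0.0592/2)(1.823) = +0.126 V.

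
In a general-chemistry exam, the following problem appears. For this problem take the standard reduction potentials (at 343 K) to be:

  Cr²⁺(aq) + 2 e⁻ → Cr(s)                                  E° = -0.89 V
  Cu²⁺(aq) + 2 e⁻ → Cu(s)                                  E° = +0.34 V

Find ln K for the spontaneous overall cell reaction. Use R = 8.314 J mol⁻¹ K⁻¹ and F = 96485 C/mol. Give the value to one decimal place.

Cathode: Cu²⁺/Cu; anode: Cr²⁺/Cr. E°cell = (+0.34) − (-0.89) = +1.23 V, with n = 2.
ΔG° = −nFE° = −RT ln K, so ln K = nFE°/(RT) = (2)(96485)(+1.23) / ((8.314)(343)) = 83.232.

83.2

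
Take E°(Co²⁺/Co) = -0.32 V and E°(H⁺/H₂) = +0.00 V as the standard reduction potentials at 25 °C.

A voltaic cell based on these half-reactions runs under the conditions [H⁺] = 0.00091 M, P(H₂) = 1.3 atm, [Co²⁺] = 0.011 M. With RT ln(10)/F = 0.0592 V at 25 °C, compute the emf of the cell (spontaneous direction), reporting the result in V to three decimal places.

H⁺/H₂ is the cathode (higher E°), Co²⁺/Co the anode: E°cell = +0.00 − (-0.32) = +0.32 V, n = 2.
Overall: 2 H⁺(aq) + Co(s) → H₂(g) + Co²⁺(aq)
Q = P(H₂)·[Co²⁺] / ([H⁺]^2); log Q = 4.237.
E = E° − (0.0592/n) log Q = +0.32 − (0.0592/2)(4.237) = +0.195 V.

+0.195 V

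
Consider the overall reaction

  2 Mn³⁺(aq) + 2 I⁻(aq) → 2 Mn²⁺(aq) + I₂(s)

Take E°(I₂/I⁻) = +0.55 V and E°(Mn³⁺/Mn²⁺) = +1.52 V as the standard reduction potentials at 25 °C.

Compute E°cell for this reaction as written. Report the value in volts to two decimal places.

The Mn³⁺/Mn²⁺ couple has the higher reduction potential, so it is the cathode; I₂/I⁻ is oxidised at the anode.
E°cell = E°(cathode) − E°(anode) = (+1.52) − (+0.55) = +0.97 V.
Since E°cell > 0, the reaction is spontaneous under standard conditions.

+0.97 V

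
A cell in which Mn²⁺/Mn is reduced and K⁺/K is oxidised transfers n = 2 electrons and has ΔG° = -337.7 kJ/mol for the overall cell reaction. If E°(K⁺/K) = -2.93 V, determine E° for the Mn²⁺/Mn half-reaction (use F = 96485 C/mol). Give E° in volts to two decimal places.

-1.18 V

E°cell = −ΔG°/(nF) = −(-337.7×10³)/((2)(96485)) = +1.750 V.
Since Mn²⁺/Mn is the cathode and K⁺/K the anode, E°cell = E°(Mn²⁺/Mn) − E°(K⁺/K).
So E°(Mn²⁺/Mn) = E°cell + E°(K⁺/K) = +1.750 + (-2.93) = -1.18 V.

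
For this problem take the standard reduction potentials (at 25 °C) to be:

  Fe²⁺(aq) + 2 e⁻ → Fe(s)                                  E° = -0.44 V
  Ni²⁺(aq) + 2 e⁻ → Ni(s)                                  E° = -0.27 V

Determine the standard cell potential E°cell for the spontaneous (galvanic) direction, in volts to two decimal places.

+0.17 V

The Ni²⁺/Ni couple has the higher reduction potential, so it is the cathode; Fe²⁺/Fe is oxidised at the anode.
E°cell = E°(cathode) − E°(anode) = (-0.27) − (-0.44) = +0.17 V.
Since E°cell > 0, the reaction is spontaneous under standard conditions.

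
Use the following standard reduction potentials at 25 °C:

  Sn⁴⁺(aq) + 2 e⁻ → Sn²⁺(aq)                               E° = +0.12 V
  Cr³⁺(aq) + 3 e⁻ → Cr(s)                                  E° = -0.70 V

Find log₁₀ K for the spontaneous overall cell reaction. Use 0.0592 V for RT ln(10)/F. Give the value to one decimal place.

83.1

Cathode: Sn⁴⁺/Sn²⁺; anode: Cr³⁺/Cr. E°cell = +0.82 V, n = 6.
log K = nE°cell / 0.0592 = (6)(+0.82) / 0.0592 = 83.1.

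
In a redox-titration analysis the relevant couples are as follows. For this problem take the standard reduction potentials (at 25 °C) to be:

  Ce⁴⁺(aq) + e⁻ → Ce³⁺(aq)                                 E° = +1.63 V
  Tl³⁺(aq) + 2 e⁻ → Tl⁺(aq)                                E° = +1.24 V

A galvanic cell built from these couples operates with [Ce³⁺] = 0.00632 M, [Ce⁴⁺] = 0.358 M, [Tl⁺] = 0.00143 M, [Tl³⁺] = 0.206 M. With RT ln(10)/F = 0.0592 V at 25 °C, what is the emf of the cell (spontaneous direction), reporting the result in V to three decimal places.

+0.430 V

Ce⁴⁺/Ce³⁺ is the cathode (higher E°), Tl³⁺/Tl⁺ the anode: E°cell = +1.63 − (+1.24) = +0.39 V, n = 2.
Overall: 2 Ce⁴⁺(aq) + Tl⁺(aq) → 2 Ce³⁺(aq) + Tl³⁺(aq)
Q = [Ce³⁺]^2·[Tl³⁺] / ([Ce⁴⁺]^2·[Tl⁺]); log Q = -1.348.
E = E° − (0.0592/n) log Q = +0.39 − (0.0592/2)(-1.348) = +0.430 V.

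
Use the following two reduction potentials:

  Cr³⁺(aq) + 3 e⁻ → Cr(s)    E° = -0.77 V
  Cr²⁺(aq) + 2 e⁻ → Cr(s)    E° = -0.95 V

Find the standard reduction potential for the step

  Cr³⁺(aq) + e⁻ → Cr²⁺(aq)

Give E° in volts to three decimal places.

-0.410 V

Sequential free energies add, so n₃E°₃ = n₁E°₁ + n₂E°₂.
With n₃ = 3, and the known step contributing 2×(-0.95) V, the unknown satisfies 1·E° = 3×(-0.77) − 2×(-0.95) = -0.410.
E° = -0.410 / 1 = -0.410 V.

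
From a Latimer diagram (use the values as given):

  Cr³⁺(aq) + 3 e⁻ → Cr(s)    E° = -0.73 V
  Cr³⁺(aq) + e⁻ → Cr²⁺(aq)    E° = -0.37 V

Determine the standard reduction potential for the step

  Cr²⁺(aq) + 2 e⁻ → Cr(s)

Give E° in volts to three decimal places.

Sequential free energies add, so n₃E°₃ = n₁E°₁ + n₂E°₂.
With n₃ = 3, and the known step contributing 1×(-0.37) V, the unknown satisfies 2·E° = 3×(-0.73) − 1×(-0.37) = -1.820.
E° = -1.820 / 2 = -0.910 V.

-0.910 V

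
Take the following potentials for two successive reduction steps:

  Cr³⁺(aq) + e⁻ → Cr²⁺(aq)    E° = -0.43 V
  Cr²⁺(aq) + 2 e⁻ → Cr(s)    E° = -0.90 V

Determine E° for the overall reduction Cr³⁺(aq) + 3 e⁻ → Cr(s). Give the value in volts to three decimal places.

Since ΔG° = −nFE° is additive over sequential reductions, n₃E°₃ = n₁E°₁ + n₂E°₂.
E°₃ = (1×-0.43 + 2×-0.90) / 3 = (-2.230) / 3 = -0.743 V.
Simply averaging or adding the two E° values would be wrong; the electron-weighted sum is required.

-0.743 V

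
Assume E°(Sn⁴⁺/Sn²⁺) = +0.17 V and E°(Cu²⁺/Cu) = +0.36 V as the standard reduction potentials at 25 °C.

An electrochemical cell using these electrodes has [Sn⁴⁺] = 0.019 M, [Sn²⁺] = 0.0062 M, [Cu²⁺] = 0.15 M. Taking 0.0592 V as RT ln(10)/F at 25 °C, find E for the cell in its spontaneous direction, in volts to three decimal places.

Cu²⁺/Cu is the cathode (higher E°), Sn⁴⁺/Sn²⁺ the anode: E°cell = +0.36 − (+0.17) = +0.19 V, n = 2.
Overall: Cu²⁺(aq) + Sn²⁺(aq) → Cu(s) + Sn⁴⁺(aq)
Q = [Sn⁴⁺] / ([Cu²⁺]·[Sn²⁺]); log Q = 1.310.
E = E° − (0.0592/n) log Q = +0.19 − (0.0592/2)(1.310) = +0.151 V.

+0.151 V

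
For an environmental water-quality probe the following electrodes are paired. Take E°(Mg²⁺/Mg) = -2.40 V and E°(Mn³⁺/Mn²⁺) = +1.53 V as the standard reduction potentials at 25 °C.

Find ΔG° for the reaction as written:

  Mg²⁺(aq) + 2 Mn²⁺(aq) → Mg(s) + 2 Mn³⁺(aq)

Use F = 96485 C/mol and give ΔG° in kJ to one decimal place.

As written, Mg²⁺/Mg is reduced (cathode) and Mn³⁺/Mn²⁺ is oxidised (anode), so E°cell = (-2.40) − (+1.53) = -3.93 V.
Balancing electrons gives n = 2.
ΔG° = −nFE° = −(2)(96485)(-3.93) = 758,372 J = +758.4 kJ.

+758.4 kJ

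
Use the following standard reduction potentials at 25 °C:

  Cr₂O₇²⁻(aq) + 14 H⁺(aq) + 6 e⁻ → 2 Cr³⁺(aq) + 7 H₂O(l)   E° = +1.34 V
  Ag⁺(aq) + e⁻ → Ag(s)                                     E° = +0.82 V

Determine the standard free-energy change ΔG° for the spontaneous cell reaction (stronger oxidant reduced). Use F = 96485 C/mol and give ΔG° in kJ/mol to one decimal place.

Cr₂O₇²⁻/Cr³⁺ (E° = +1.34 V) is the cathode; Ag⁺/Ag (E° = +0.82 V) is the anode, so E°cell = +0.52 V.
Balancing electrons gives n = 6 (lcm of 6 and 1).
ΔG° = −nFE° = −(6)(96485)(+0.52) = -301,033 J = -301.0 kJ/mol.

-301.0 kJ/mol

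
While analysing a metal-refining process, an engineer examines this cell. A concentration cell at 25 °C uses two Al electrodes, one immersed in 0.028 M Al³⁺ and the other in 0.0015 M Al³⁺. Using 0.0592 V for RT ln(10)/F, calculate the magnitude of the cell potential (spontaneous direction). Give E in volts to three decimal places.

+0.025 V

For a concentration cell E°cell = 0. The 0.028 M side is the cathode (reduction is favoured where [Al³⁺] is higher).
With n = 3, E = −(0.0592/3) log([Al³⁺]ₐₙ/[Al³⁺]꜀ₐₜ) = −(0.0592/3) log(0.0015/0.028) = −(0.0592/3)(-1.271) = +0.025 V.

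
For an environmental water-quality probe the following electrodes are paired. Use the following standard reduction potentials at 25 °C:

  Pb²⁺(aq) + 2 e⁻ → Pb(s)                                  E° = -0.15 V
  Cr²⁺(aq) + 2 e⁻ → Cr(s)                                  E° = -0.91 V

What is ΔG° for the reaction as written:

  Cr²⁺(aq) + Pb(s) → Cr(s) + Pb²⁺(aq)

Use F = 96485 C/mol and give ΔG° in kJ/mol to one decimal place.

As written, Cr²⁺/Cr is reduced (cathode) and Pb²⁺/Pb is oxidised (anode), so E°cell = (-0.91) − (-0.15) = -0.76 V.
Balancing electrons gives n = 2.
ΔG° = −nFE° = −(2)(96485)(-0.76) = 146,657 J = +146.7 kJ/mol.

+146.7 kJ/mol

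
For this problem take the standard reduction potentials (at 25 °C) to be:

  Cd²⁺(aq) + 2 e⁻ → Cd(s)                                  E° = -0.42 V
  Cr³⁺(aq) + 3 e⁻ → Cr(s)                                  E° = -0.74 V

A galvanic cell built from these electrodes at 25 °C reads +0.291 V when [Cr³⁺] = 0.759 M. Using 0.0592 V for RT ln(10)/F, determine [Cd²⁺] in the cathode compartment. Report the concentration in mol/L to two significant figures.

0.087 M

Cd²⁺/Cd is the cathode, Cr³⁺/Cr the anode: E°cell = +0.32 V, n = 6.
Overall reaction: 3 Cd²⁺(aq) + 2 Cr(s) → 3 Cd(s) + 2 Cr³⁺(aq); Q = [Cr³⁺]^2/[Cd²⁺]^3.
From E = E° − (0.0592/n) log Q: log Q = (E° − E)·n/0.0592 = (+0.32 − (+0.291))·6/0.0592 = 2.9392.
So 3·log[Cd²⁺] = 2·log(0.759) − log Q = -0.2395 − (2.9392) = -3.1787; log[Cd²⁺] = -3.1787 / 3 = -1.0596; [Cd²⁺] = 10^(-1.0596) ≈ 0.087 M.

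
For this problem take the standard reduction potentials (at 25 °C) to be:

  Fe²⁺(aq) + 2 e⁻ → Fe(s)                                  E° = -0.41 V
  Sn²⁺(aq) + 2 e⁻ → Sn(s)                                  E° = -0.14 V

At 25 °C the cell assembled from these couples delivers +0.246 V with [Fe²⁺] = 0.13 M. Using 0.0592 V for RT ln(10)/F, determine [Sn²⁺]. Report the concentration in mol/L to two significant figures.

0.020 M

Sn²⁺/Sn is the cathode, Fe²⁺/Fe the anode: E°cell = +0.27 V, n = 2.
Overall reaction: Sn²⁺(aq) + Fe(s) → Sn(s) + Fe²⁺(aq); Q = [Fe²⁺]^1/[Sn²⁺]^1.
From E = E° − (0.0592/n) log Q: log Q = (E° − E)·n/0.0592 = (+0.27 − (+0.246))·2/0.0592 = 0.8108.
So 1·log[Sn²⁺] = 1·log(0.13) − log Q = -0.8861 − (0.8108) = -1.6969; [Sn²⁺] = 10^(-1.6969) ≈ 0.020 M.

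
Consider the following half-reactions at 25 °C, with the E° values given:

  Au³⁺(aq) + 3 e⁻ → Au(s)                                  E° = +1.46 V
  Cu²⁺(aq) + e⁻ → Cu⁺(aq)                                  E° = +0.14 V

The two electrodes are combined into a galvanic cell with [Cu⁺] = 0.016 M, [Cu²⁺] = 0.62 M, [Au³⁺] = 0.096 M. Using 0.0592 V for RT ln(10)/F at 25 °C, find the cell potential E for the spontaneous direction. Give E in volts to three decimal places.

+1.206 V

Au³⁺/Au is the cathode (higher E°), Cu²⁺/Cu⁺ the anode: E°cell = +1.46 − (+0.14) = +1.32 V, n = 3.
Overall: Au³⁺(aq) + 3 Cu⁺(aq) → Au(s) + 3 Cu²⁺(aq)
Q = [Cu²⁺]^3 / ([Au³⁺]·[Cu⁺]^3); log Q = 5.783.
E = E° − (0.0592/n) log Q = +1.32 − (0.0592/3)(5.783) = +1.206 V.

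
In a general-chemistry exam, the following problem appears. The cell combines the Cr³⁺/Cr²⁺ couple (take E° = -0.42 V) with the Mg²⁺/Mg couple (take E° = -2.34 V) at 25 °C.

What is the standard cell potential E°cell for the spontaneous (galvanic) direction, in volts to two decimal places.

The Cr³⁺/Cr²⁺ couple has the higher reduction potential, so it is the cathode; Mg²⁺/Mg is oxidised at the anode.
E°cell = E°(cathode) − E°(anode) = (-0.42) − (-2.34) = +1.92 V.

+1.92 V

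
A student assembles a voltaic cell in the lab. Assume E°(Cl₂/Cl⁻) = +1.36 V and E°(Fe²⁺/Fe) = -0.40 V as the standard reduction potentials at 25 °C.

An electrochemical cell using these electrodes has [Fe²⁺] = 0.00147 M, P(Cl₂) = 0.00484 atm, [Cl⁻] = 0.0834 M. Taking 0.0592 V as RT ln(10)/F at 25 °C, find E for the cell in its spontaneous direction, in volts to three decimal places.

+1.839 V

Cl₂/Cl⁻ is the cathode (higher E°), Fe²⁺/Fe the anode: E°cell = +1.36 − (-0.40) = +1.76 V, n = 2.
Overall: Cl₂(g) + Fe(s) → 2 Cl⁻(aq) + Fe²⁺(aq)
Q = [Cl⁻]^2·[Fe²⁺] / (P(Cl₂)); log Q = -2.675.
E = E° − (0.0592/n) log Q = +1.76 − (0.0592/2)(-2.675) = +1.839 V.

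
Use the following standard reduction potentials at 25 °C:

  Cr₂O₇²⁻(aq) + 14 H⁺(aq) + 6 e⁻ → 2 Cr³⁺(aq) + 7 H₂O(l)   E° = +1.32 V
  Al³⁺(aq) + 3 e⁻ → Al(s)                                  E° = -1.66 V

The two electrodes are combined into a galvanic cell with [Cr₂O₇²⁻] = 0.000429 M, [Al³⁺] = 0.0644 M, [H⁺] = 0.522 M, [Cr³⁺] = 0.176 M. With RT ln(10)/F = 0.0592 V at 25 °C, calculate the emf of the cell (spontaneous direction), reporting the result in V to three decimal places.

+2.946 V

Cr₂O₇²⁻/Cr³⁺ is the cathode (higher E°), Al³⁺/Al the anode: E°cell = +1.32 − (-1.66) = +2.98 V, n = 6.
Overall: Cr₂O₇²⁻(aq) + 14 H⁺(aq) + 2 Al(s) → 2 Cr³⁺(aq) + 7 H₂O(l) + 2 Al³⁺(aq)
Q = [Cr³⁺]^2·[Al³⁺]^2 / ([Cr₂O₇²⁻]·[H⁺]^14); log Q = 3.429.
E = E° − (0.0592/n) log Q = +2.98 − (0.0592/6)(3.429) = +2.946 V.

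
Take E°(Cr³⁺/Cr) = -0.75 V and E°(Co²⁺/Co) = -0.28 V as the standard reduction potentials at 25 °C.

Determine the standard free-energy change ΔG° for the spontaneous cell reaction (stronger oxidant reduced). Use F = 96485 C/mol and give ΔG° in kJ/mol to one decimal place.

-272.1 kJ/mol

Co²⁺/Co (E° = -0.28 V) is the cathode; Cr³⁺/Cr (E° = -0.75 V) is the anode, so E°cell = +0.47 V.
Balancing electrons gives n = 6 (lcm of 2 and 3).
ΔG° = −nFE° = −(6)(96485)(+0.47) = -272,088 J = -272.1 kJ/mol.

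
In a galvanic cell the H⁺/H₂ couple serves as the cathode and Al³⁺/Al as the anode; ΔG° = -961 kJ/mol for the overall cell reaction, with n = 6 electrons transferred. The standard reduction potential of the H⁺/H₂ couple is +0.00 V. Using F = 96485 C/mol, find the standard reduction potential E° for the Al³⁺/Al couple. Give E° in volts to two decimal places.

E°cell = −ΔG°/(nF) = −(-961×10³)/((6)(96485)) = +1.660 V.
Since H⁺/H₂ is the cathode and Al³⁺/Al the anode, E°cell = E°(H⁺/H₂) − E°(Al³⁺/Al).
So E°(Al³⁺/Al) = E°(H⁺/H₂) − E°cell = (+0.00) − (+1.660) = -1.66 V.

-1.66 V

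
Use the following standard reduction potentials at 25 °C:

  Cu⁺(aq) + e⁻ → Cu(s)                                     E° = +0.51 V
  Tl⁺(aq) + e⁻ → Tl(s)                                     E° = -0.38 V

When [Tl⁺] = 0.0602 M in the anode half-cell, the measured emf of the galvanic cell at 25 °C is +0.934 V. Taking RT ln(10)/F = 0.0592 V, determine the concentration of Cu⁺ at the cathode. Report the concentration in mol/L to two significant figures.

0.33 M

Cu⁺/Cu is the cathode, Tl⁺/Tl the anode: E°cell = +0.89 V, n = 1.
Overall reaction: Cu⁺(aq) + Tl(s) → Cu(s) + Tl⁺(aq); Q = [Tl⁺]^1/[Cu⁺]^1.
From E = E° − (0.0592/n) log Q: log Q = (E° − E)·n/0.0592 = (+0.89 − (+0.934))·1/0.0592 = -0.7432.
So 1·log[Cu⁺] = 1·log(0.0602) − log Q = -1.2204 − (-0.7432) = -0.4772; [Cu⁺] = 10^(-0.4772) ≈ 0.33 M.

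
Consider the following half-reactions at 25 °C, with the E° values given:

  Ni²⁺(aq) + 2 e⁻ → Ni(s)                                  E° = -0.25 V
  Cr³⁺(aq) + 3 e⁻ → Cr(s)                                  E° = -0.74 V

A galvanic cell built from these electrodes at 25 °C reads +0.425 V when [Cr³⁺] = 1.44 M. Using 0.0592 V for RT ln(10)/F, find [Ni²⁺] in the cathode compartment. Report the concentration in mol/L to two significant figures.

0.0081 M

Ni²⁺/Ni is the cathode, Cr³⁺/Cr the anode: E°cell = +0.49 V, n = 6.
Overall reaction: 3 Ni²⁺(aq) + 2 Cr(s) → 3 Ni(s) + 2 Cr³⁺(aq); Q = [Cr³⁺]^2/[Ni²⁺]^3.
From E = E° − (0.0592/n) log Q: log Q = (E° − E)·n/0.0592 = (+0.49 − (+0.425))·6/0.0592 = 6.5878.
So 3·log[Ni²⁺] = 2·log(1.44) − log Q = 0.3167 − (6.5878) = -6.2711; log[Ni²⁺] = -6.2711 / 3 = -2.0904; [Ni²⁺] = 10^(-2.0904) ≈ 0.0081 M.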